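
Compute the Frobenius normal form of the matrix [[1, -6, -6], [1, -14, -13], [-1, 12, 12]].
R = [[0, 0, -6], [1, 0, 14], [0, 1, -1]]

The invariant factors of A (the non-unit diagonal entries of the Smith normal form of xI - A over ℚ[x]) are (x - 3)(x^2 + 4x - 2), each dividing the next. The characteristic polynomial is their product, (x - 3)(x^2 + 4x - 2).

The rational canonical form is the block-diagonal matrix of companion matrices C(f_i):
R = [[0, 0, -6], [1, 0, 14], [0, 1, -1]].

Note the characteristic polynomial does not split into linear factors over ℚ, so A has no Jordan form over ℚ; the rational canonical form exists over any field.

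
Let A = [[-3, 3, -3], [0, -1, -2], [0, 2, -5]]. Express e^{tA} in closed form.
A has Jordan form J = [[-3, 1, 0], [0, -3, 0], [0, 0, -3]] with A = PJP^{-1}, so e^{tA} = P e^{tJ} P^{-1}.

For a Jordan block J_k(λ), e^{tJ_k(λ)} = e^{λt} · (I + tN + t^2 N^2/2! + ... + t^{k-1} N^{k-1}/(k-1)!) where N is the nilpotent superdiagonal part.

Assembling the blocks and conjugating back gives the entries of e^{tA} as shown above.

e^{tA} = [[e^{-3*t}, 3*t*e^{-3*t}, -3*t*e^{-3*t}], [0, (2*t + 1)*e^{-3*t}, -2*t*e^{-3*t}], [0, 2*t*e^{-3*t}, (1 - 2*t)*e^{-3*t}]]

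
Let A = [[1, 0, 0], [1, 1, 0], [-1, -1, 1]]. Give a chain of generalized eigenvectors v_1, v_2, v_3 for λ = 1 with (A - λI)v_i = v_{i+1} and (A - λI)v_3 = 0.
We seek v_1 ∈ ker((A - I)^3) \ ker((A - I)^2), then set v_{i+1} = (A - I) v_i.

One such chain is v_1 = [[1, -2, -1]]^T, v_2 = [[0, 1, 1]]^T, v_3 = [[0, 0, -1]]^T. Check: (A - I) v_3 = [[0, 0, 0]]^T = 0.

v_1 = [[1, -2, -1]]^T, v_2 = [[0, 1, 1]]^T, v_3 = [[0, 0, -1]]^T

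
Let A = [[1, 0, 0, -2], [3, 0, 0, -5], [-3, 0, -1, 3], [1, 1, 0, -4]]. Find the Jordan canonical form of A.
The characteristic polynomial is det(xI - A) = (x + 1)^4, so the eigenvalues are -1 (algebraic multiplicity 4).

For λ = -1: rank(A + I) = 2, rank((A + I)^2) = 1, rank((A + I)^3) = 0. The eigenspace has dimension 4 - 2 = 2, so there are 2 Jordan blocks; the rank sequence gives block sizes [3, 1].

Assembling the blocks gives the Jordan form J above.

J = [[-1, 1, 0, 0], [0, -1, 1, 0], [0, 0, -1, 0], [0, 0, 0, -1]]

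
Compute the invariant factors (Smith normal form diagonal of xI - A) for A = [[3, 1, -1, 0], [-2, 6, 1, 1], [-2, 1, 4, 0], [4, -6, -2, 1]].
(x - 5)(x - 3)^3

The Jordan structure of A has elementary divisors (x - 3)^3, (x - 5). Arranging the block sizes at each eigenvalue in decreasing order and taking row products gives the invariant factors.

Invariant factors (smallest first, each dividing the next): (x - 5)(x - 3)^3.

Check: the last factor (x - 5)(x - 3)^3 is the minimal polynomial, and the product (x - 5)(x - 3)^3 is the characteristic polynomial.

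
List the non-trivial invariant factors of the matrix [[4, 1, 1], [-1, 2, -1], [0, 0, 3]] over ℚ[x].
The Jordan structure of A has elementary divisors (x - 3)^2, (x - 3). Arranging the block sizes at each eigenvalue in decreasing order and taking row products gives the invariant factors.

Invariant factors (smallest first, each dividing the next): x - 3, (x - 3)^2.

Check: the last factor (x - 3)^2 is the minimal polynomial, and the product (x - 3)^3 is the characteristic polynomial.

x - 3, (x - 3)^2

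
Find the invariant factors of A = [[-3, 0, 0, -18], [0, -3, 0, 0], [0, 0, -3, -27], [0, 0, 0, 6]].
x + 3, x + 3, (x - 6)(x + 3)

The Jordan structure of A has elementary divisors (x + 3), (x + 3), (x + 3), (x - 6). Arranging the block sizes at each eigenvalue in decreasing order and taking row products gives the invariant factors.

Invariant factors (smallest first, each dividing the next): x + 3, x + 3, (x - 6)(x + 3).

Check: the last factor (x - 6)(x + 3) is the minimal polynomial, and the product (x - 6)(x + 3)^3 is the characteristic polynomial.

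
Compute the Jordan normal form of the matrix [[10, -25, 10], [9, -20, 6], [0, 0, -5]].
The characteristic polynomial is det(xI - A) = (x + 5)^3, so the eigenvalues are -5 (algebraic multiplicity 3).

For λ = -5: rank(A + 5I) = 1, rank((A + 5I)^2) = 0. The eigenspace has dimension 3 - 1 = 2, so there are 2 Jordan blocks; the rank sequence gives block sizes [2, 1].

Assembling the blocks gives the Jordan form J above.

J = [[-5, 1, 0], [0, -5, 0], [0, 0, -5]]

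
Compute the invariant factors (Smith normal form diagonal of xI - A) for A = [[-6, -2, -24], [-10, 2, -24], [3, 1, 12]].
The Jordan structure of A has elementary divisors x, (x - 4)^2. Arranging the block sizes at each eigenvalue in decreasing order and taking row products gives the invariant factors.

Invariant factors (smallest first, each dividing the next): x(x - 4)^2.

Check: the last factor x(x - 4)^2 is the minimal polynomial, and the product x(x - 4)^2 is the characteristic polynomial.

x(x - 4)^2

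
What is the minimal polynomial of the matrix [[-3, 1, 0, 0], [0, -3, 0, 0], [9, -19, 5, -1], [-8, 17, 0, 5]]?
m_A(x) = (x - 5)^2(x + 3)^2

The characteristic polynomial factors as (x - 5)^2(x + 3)^2. The minimal polynomial is ∏(x - λ)^{k_λ} where k_λ is the size of the largest Jordan block at λ.

For λ = -3: rank(A + 3I) = 3, and the largest Jordan block has size 2 (the smallest k with rank((A + 3I)^k) = rank((A + 3I)^(k+1))).
For λ = 5: rank(A - 5I) = 3, and the largest Jordan block has size 2 (the smallest k with rank((A - 5I)^k) = rank((A - 5I)^(k+1))).

So m_A(x) = (x - 5)^2(x + 3)^2.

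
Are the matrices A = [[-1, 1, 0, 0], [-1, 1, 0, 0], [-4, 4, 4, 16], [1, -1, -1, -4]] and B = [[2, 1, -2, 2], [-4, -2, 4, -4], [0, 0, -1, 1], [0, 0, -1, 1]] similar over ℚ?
Two matrices over a field are similar if and only if they have the same invariant factors.

Both A and B have characteristic polynomial x^4 and minimal polynomial x^2. Computing further, both have invariant factors x^2, x^2. Hence A and B are similar.

Yes.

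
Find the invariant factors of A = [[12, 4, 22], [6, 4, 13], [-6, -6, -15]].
The Jordan structure of A has elementary divisors (x + 2), x, (x - 3). Arranging the block sizes at each eigenvalue in decreasing order and taking row products gives the invariant factors.

Invariant factors (smallest first, each dividing the next): x(x - 3)(x + 2).

Check: the last factor x(x - 3)(x + 2) is the minimal polynomial, and the product x(x - 3)(x + 2) is the characteristic polynomial.

x(x - 3)(x + 2)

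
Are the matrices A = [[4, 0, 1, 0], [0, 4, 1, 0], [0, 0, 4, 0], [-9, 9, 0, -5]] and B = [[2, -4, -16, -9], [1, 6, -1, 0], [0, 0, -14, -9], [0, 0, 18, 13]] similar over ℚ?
Two matrices over a field are similar if and only if they have the same invariant factors.

Both A and B have characteristic polynomial (x - 4)^3(x + 5) and minimal polynomial (x - 4)^2(x + 5). Computing further, both have invariant factors x - 4, (x - 4)^2(x + 5). Hence A and B are similar.

Yes.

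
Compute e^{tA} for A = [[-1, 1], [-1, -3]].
A has Jordan form J = [[-2, 1], [0, -2]] with A = PJP^{-1}, so e^{tA} = P e^{tJ} P^{-1}.

For a Jordan block J_k(λ), e^{tJ_k(λ)} = e^{λt} · (I + tN + t^2 N^2/2! + ... + t^{k-1} N^{k-1}/(k-1)!) where N is the nilpotent superdiagonal part.

Assembling the blocks and conjugating back gives the entries of e^{tA} as shown above.

e^{tA} = [[(t + 1)*e^{-2*t}, t*e^{-2*t}], [-t*e^{-2*t}, (1 - t)*e^{-2*t}]]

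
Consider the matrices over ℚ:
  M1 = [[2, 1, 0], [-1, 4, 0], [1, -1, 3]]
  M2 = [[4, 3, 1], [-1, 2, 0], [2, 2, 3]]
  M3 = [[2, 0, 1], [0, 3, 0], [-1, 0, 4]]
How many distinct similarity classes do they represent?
2 classes: {M1, M3}, {M2}

Characteristic polynomials: χ_{M1} = (x - 3)^3, χ_{M2} = (x - 3)^3, χ_{M3} = (x - 3)^3.

{M1, M3}: invariant factors x - 3, (x - 3)^2.

{M2}: invariant factors (x - 3)^3.

Matrices are similar if and only if their invariant-factor lists agree; the partition into similarity classes is {M1, M3}, {M2}.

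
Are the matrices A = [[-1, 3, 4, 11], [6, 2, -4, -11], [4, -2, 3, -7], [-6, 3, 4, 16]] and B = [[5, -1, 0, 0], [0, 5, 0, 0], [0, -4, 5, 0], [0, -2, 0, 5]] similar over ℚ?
No.

Both have characteristic polynomial (x - 5)^4, but the minimal polynomial of A is (x - 5)^3 while the minimal polynomial of B is (x - 5)^2. The minimal polynomial is a similarity invariant, so A and B are not similar.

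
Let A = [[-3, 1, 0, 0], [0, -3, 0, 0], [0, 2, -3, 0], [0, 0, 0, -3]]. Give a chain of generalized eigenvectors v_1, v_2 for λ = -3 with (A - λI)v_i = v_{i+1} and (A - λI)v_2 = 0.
We seek v_1 ∈ ker((A + 3I)^2) \ ker(A + 3I), then set v_{i+1} = (A + 3I) v_i.

One such chain is v_1 = [[-2, 1, -4, -2]]^T, v_2 = [[1, 0, 2, 0]]^T. Check: (A + 3I) v_2 = [[0, 0, 0, 0]]^T = 0.

v_1 = [[-2, 1, -4, -2]]^T, v_2 = [[1, 0, 2, 0]]^T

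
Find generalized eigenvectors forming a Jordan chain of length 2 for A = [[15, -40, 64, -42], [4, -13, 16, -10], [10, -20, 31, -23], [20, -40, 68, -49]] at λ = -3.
v_1 = [[4, 0, 1, 3]]^T, v_2 = [[10, 2, 5, 10]]^T

We seek v_1 ∈ ker((A + 3I)^2) \ ker(A + 3I), then set v_{i+1} = (A + 3I) v_i.

One such chain is v_1 = [[4, 0, 1, 3]]^T, v_2 = [[10, 2, 5, 10]]^T. Check: (A + 3I) v_2 = [[0, 0, 0, 0]]^T = 0.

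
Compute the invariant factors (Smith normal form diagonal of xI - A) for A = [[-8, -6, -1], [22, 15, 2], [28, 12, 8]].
(x - 6)^2(x - 3)

The Jordan structure of A has elementary divisors (x - 3), (x - 6)^2. Arranging the block sizes at each eigenvalue in decreasing order and taking row products gives the invariant factors.

Invariant factors (smallest first, each dividing the next): (x - 6)^2(x - 3).

Check: the last factor (x - 6)^2(x - 3) is the minimal polynomial, and the product (x - 6)^2(x - 3) is the characteristic polynomial.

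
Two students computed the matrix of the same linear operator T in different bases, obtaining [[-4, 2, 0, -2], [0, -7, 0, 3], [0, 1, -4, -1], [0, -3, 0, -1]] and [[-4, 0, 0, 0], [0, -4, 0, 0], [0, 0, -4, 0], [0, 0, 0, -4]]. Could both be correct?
Both have characteristic polynomial (x + 4)^4, but the minimal polynomial of A is (x + 4)^2 while the minimal polynomial of B is x + 4. The minimal polynomial is a similarity invariant, so A and B are not similar.

No.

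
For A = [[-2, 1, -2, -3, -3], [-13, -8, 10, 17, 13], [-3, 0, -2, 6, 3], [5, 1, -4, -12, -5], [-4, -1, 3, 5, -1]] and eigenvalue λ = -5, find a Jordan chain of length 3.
We seek v_1 ∈ ker((A + 5I)^3) \ ker((A + 5I)^2), then set v_{i+1} = (A + 5I) v_i.

One such chain is v_1 = [[0, 3, 5, -2, 0]]^T, v_2 = [[-1, 7, 3, -3, 2]]^T, v_3 = [[1, -3, 0, 1, -1]]^T. Check: (A + 5I) v_3 = [[0, 0, 0, 0, 0]]^T = 0.

v_1 = [[0, 3, 5, -2, 0]]^T, v_2 = [[-1, 7, 3, -3, 2]]^T, v_3 = [[1, -3, 0, 1, -1]]^T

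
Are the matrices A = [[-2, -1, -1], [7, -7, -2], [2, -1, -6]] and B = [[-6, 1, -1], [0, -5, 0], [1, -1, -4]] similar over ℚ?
Both have characteristic polynomial (x + 5)^3, but the minimal polynomial of A is (x + 5)^3 while the minimal polynomial of B is (x + 5)^2. The minimal polynomial is a similarity invariant, so A and B are not similar.

No.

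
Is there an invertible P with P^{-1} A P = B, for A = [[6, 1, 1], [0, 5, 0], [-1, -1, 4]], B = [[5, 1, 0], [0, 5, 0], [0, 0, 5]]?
Two matrices over a field are similar if and only if they have the same invariant factors.

Both A and B have characteristic polynomial (x - 5)^3 and minimal polynomial (x - 5)^2. Computing further, both have invariant factors x - 5, (x - 5)^2. Hence A and B are similar.

Yes.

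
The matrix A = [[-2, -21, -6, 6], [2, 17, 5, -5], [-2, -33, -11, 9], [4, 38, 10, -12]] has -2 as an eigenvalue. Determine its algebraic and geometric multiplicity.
The characteristic polynomial is (x + 2)^4, so the factor x + 2 appears with exponent 4: the algebraic multiplicity is 4.

rank(A + 2I) = 2, so the eigenspace has dimension 4 - 2 = 2: the geometric multiplicity is 2.

Since 2 < 4, A is not diagonalizable.

algebraic multiplicity 4, geometric multiplicity 2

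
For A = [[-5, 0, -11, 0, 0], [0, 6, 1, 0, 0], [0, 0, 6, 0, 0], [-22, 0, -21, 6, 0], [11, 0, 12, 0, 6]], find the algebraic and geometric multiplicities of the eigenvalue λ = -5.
algebraic multiplicity 1, geometric multiplicity 1

The characteristic polynomial is (x - 6)^4(x + 5), so the factor x + 5 appears with exponent 1: the algebraic multiplicity is 1.

rank(A + 5I) = 4, so the eigenspace has dimension 5 - 4 = 1: the geometric multiplicity is 1.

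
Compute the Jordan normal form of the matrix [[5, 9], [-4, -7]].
The characteristic polynomial is det(xI - A) = (x + 1)^2, so the eigenvalues are -1 (algebraic multiplicity 2).

For λ = -1: rank(A + I) = 1, rank((A + I)^2) = 0. The eigenspace has dimension 2 - 1 = 1, so there is 1 Jordan block; the rank sequence gives block sizes [2].

Assembling the blocks gives the Jordan form J above.

J = [[-1, 1], [0, -1]]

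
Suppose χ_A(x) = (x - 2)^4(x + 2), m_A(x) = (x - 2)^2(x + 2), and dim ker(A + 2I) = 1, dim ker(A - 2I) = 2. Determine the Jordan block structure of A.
λ = -2: algebraic multiplicity 1 (exponent in χ_A), largest block size 1 (exponent in m_A), 1 block (geometric multiplicity). This forces block sizes [1].
λ = 2: algebraic multiplicity 4 (exponent in χ_A), largest block size 2 (exponent in m_A), 2 blocks (geometric multiplicity). These force block sizes [2, 2].

Jordan blocks: (-2, 1), (2, 2), (2, 2)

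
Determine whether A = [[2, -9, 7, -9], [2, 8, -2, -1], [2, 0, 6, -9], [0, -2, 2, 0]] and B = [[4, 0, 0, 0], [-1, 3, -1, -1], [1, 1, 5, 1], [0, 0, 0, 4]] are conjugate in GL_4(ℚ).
Both have characteristic polynomial (x - 4)^4 and minimal polynomial (x - 4)^2. But rank(A - 4I) = 2 for A while rank(B - 4I) = 1 for B, so the number of Jordan blocks at λ = 4 differs. A and B are not similar.

No.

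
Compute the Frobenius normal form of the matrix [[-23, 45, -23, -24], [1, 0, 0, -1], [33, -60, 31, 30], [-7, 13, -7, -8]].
The invariant factors of A (the non-unit diagonal entries of the Smith normal form of xI - A over ℚ[x]) are (x - 2)^2(x + 2)^2, each dividing the next. The characteristic polynomial is their product, (x - 2)^2(x + 2)^2.

The rational canonical form is the block-diagonal matrix of companion matrices C(f_i):
R = [[0, 0, 0, -16], [1, 0, 0, 0], [0, 1, 0, 8], [0, 0, 1, 0]].

R = [[0, 0, 0, -16], [1, 0, 0, 0], [0, 1, 0, 8], [0, 0, 1, 0]]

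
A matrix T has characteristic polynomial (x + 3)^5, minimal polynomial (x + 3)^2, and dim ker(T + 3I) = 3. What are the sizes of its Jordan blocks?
λ = -3: algebraic multiplicity 5 (exponent in χ_T), largest block size 2 (exponent in m_T), 3 blocks (geometric multiplicity). These force block sizes [2, 2, 1].

Jordan blocks: (-3, 2), (-3, 2), (-3, 1)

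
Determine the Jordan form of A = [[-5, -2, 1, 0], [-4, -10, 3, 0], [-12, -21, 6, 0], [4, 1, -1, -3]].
The characteristic polynomial is det(xI - A) = (x + 3)^4, so the eigenvalues are -3 (algebraic multiplicity 4).

For λ = -3: rank(A + 3I) = 2, rank((A + 3I)^2) = 1, rank((A + 3I)^3) = 0. The eigenspace has dimension 4 - 2 = 2, so there are 2 Jordan blocks; the rank sequence gives block sizes [3, 1].

Assembling the blocks gives the Jordan form J above.

J = [[-3, 1, 0, 0], [0, -3, 1, 0], [0, 0, -3, 0], [0, 0, 0, -3]]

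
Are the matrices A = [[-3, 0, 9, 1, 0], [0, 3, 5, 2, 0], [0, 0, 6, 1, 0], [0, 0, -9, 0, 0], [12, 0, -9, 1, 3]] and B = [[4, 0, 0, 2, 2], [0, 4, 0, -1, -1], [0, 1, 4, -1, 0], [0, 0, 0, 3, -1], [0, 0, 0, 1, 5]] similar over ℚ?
trace(A) = 9 but trace(B) = 20. The trace is a similarity invariant, so A and B are not similar.

No.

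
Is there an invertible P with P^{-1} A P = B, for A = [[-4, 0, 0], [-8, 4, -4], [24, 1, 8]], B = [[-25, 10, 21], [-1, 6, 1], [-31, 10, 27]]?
Yes.

Two matrices over a field are similar if and only if they have the same invariant factors.

Both A and B have characteristic polynomial (x - 6)^2(x + 4) and minimal polynomial (x - 6)^2(x + 4). Computing further, both have invariant factors (x - 6)^2(x + 4). Hence A and B are similar.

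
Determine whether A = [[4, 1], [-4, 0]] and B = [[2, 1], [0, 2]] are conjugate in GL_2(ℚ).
Two matrices over a field are similar if and only if they have the same invariant factors.

Both A and B have characteristic polynomial (x - 2)^2 and minimal polynomial (x - 2)^2. Computing further, both have invariant factors (x - 2)^2. Hence A and B are similar.

Yes.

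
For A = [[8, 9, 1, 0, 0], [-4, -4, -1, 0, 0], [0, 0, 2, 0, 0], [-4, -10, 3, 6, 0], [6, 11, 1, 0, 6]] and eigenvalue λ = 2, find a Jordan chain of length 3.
v_1 = [[-2, 1, 1, 0, 0]]^T, v_2 = [[-2, 1, 0, 1, 0]]^T, v_3 = [[-3, 2, 0, 2, -1]]^T

We seek v_1 ∈ ker((A - 2I)^3) \ ker((A - 2I)^2), then set v_{i+1} = (A - 2I) v_i.

One such chain is v_1 = [[-2, 1, 1, 0, 0]]^T, v_2 = [[-2, 1, 0, 1, 0]]^T, v_3 = [[-3, 2, 0, 2, -1]]^T. Check: (A - 2I) v_3 = [[0, 0, 0, 0, 0]]^T = 0.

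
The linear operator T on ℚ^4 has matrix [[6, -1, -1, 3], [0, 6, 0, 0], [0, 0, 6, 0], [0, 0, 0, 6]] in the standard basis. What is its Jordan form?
J = [[6, 1, 0, 0], [0, 6, 0, 0], [0, 0, 6, 0], [0, 0, 0, 6]]

The characteristic polynomial is det(xI - A) = (x - 6)^4, so the eigenvalues are 6 (algebraic multiplicity 4).

For λ = 6: rank(A - 6I) = 1, rank((A - 6I)^2) = 0. The eigenspace has dimension 4 - 1 = 3, so there are 3 Jordan blocks; the rank sequence gives block sizes [2, 1, 1].

Assembling the blocks gives the Jordan form J above.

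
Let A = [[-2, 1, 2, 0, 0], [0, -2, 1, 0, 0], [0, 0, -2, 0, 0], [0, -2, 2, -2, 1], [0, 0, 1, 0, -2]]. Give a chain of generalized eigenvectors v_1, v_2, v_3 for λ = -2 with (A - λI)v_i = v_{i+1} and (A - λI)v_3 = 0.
v_1 = [[0, 0, 1, -1, 0]]^T, v_2 = [[2, 1, 0, 2, 1]]^T, v_3 = [[1, 0, 0, -1, 0]]^T

We seek v_1 ∈ ker((A + 2I)^3) \ ker((A + 2I)^2), then set v_{i+1} = (A + 2I) v_i.

One such chain is v_1 = [[0, 0, 1, -1, 0]]^T, v_2 = [[2, 1, 0, 2, 1]]^T, v_3 = [[1, 0, 0, -1, 0]]^T. Check: (A + 2I) v_3 = [[0, 0, 0, 0, 0]]^T = 0.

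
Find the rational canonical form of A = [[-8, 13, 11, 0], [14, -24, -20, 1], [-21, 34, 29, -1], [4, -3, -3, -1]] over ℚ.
R = [[0, 0, 0, -8], [1, 0, 0, 14], [0, 1, 0, 4], [0, 0, 1, -4]]

The invariant factors of A (the non-unit diagonal entries of the Smith normal form of xI - A over ℚ[x]) are (x + 4)(x^3 - 4x + 2), each dividing the next. The characteristic polynomial is their product, (x + 4)(x^3 - 4x + 2).

The rational canonical form is the block-diagonal matrix of companion matrices C(f_i):
R = [[0, 0, 0, -8], [1, 0, 0, 14], [0, 1, 0, 4], [0, 0, 1, -4]].

Note the characteristic polynomial does not split into linear factors over ℚ, so A has no Jordan form over ℚ; the rational canonical form exists over any field.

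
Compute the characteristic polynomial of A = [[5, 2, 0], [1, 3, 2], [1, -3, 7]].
xI - A = [[x - 5, -2, 0], [-1, x - 3, -2], [-1, 3, x - 7]].

Expanding det(xI - A) along the first row:
det(xI - A) = + (x - 5)·det([[x - 3, -2], [3, x - 7]]) - (-2)·det([[-1, -2], [-1, x - 7]]) + (0)·det([[-1, x - 3], [-1, 3]]).

Evaluating gives χ_A(x) = x^3 - 15x^2 + 75x - 125 = (x - 5)^3.

χ_A(x) = (x - 5)^3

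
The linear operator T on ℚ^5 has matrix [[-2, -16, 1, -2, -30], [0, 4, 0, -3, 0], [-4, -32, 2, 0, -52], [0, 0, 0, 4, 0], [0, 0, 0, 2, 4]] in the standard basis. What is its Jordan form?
J = [[0, 1, 0, 0, 0], [0, 0, 0, 0, 0], [0, 0, 4, 1, 0], [0, 0, 0, 4, 0], [0, 0, 0, 0, 4]]

The characteristic polynomial is det(xI - A) = x^2(x - 4)^3, so the eigenvalues are 0 (algebraic multiplicity 2), 4 (algebraic multiplicity 3).

For λ = 0: rank(A) = 4, rank(A^2) = 3. The eigenspace has dimension 5 - 4 = 1, so there is 1 Jordan block; the rank sequence gives block sizes [2].

For λ = 4: rank(A - 4I) = 3, rank((A - 4I)^2) = 2. The eigenspace has dimension 5 - 3 = 2, so there are 2 Jordan blocks; the rank sequence gives block sizes [2, 1].

Assembling the blocks gives the Jordan form J above.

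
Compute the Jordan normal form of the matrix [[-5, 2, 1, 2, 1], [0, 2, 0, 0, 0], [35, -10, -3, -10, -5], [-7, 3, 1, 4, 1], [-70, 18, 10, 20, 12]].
The characteristic polynomial is det(xI - A) = (x - 2)^5, so the eigenvalues are 2 (algebraic multiplicity 5).

For λ = 2: rank(A - 2I) = 2, rank((A - 2I)^2) = 0. The eigenspace has dimension 5 - 2 = 3, so there are 3 Jordan blocks; the rank sequence gives block sizes [2, 2, 1].

Assembling the blocks gives the Jordan form J above.

J = [[2, 1, 0, 0, 0], [0, 2, 0, 0, 0], [0, 0, 2, 1, 0], [0, 0, 0, 2, 0], [0, 0, 0, 0, 2]]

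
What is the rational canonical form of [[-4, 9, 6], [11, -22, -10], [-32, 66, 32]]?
R = [[0, 0, 20], [1, 0, -9], [0, 1, 6]]

The invariant factors of A (the non-unit diagonal entries of the Smith normal form of xI - A over ℚ[x]) are (x - 5)(x^2 - x + 4), each dividing the next. The characteristic polynomial is their product, (x - 5)(x^2 - x + 4).

The rational canonical form is the block-diagonal matrix of companion matrices C(f_i):
R = [[0, 0, 20], [1, 0, -9], [0, 1, 6]].

Note the characteristic polynomial does not split into linear factors over ℚ, so A has no Jordan form over ℚ; the rational canonical form exists over any field.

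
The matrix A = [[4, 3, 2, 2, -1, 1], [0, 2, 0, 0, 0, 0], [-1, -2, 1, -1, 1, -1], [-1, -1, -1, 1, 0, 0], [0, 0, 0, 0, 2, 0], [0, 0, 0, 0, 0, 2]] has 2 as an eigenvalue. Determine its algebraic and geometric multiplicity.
algebraic multiplicity 6, geometric multiplicity 4

The characteristic polynomial is (x - 2)^6, so the factor x - 2 appears with exponent 6: the algebraic multiplicity is 6.

rank(A - 2I) = 2, so the eigenspace has dimension 6 - 2 = 4: the geometric multiplicity is 4.

Since 4 < 6, A is not diagonalizable.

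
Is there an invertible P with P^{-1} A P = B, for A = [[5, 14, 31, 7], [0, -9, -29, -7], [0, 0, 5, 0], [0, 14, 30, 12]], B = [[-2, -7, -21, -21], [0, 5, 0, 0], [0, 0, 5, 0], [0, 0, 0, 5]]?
No.

Both have characteristic polynomial (x - 5)^3(x + 2), but the minimal polynomial of A is (x - 5)^2(x + 2) while the minimal polynomial of B is (x - 5)(x + 2). The minimal polynomial is a similarity invariant, so A and B are not similar.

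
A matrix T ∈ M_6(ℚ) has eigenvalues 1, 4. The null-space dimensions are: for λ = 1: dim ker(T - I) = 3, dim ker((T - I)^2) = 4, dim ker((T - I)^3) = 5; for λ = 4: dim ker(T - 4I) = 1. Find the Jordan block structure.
λ = 1: successive nullity increments [3, 1, 1] count blocks of size ≥ k; block sizes are [3, 1, 1].
λ = 4: successive nullity increments [1] count blocks of size ≥ k; block sizes are [1].

Jordan blocks: (1, 3), (1, 1), (1, 1), (4, 1)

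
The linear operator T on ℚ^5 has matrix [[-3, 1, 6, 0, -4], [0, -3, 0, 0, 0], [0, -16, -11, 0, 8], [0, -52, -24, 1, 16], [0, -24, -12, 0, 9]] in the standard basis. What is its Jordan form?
The characteristic polynomial is det(xI - A) = (x - 1)^2(x + 3)^3, so the eigenvalues are -3 (algebraic multiplicity 3), 1 (algebraic multiplicity 2).

For λ = -3: rank(A + 3I) = 3, rank((A + 3I)^2) = 2. The eigenspace has dimension 5 - 3 = 2, so there are 2 Jordan blocks; the rank sequence gives block sizes [2, 1].

For λ = 1: rank(A - I) = 3. The eigenspace has dimension 5 - 3 = 2, so there are 2 Jordan blocks; the rank sequence gives block sizes [1, 1].

Assembling the blocks gives the Jordan form J above.

J = [[-3, 1, 0, 0, 0], [0, -3, 0, 0, 0], [0, 0, -3, 0, 0], [0, 0, 0, 1, 0], [0, 0, 0, 0, 1]]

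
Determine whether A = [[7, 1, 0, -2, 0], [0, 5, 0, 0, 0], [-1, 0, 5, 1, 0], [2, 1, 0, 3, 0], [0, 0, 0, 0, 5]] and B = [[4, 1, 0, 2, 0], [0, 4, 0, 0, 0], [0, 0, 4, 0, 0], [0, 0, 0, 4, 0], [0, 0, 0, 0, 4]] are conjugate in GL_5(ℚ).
No.

trace(A) = 25 but trace(B) = 20. The trace is a similarity invariant, so A and B are not similar.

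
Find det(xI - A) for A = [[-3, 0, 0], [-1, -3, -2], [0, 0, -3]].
χ_A(x) = (x + 3)^3

xI - A = [[x + 3, 0, 0], [1, x + 3, 2], [0, 0, x + 3]].

Expanding det(xI - A) along the first row:
det(xI - A) = + (x + 3)·det([[x + 3, 2], [0, x + 3]]) - (0)·det([[1, 2], [0, x + 3]]) + (0)·det([[1, x + 3], [0, 0]]).

Evaluating gives χ_A(x) = x^3 + 9x^2 + 27x + 27 = (x + 3)^3.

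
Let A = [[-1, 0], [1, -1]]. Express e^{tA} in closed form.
A has Jordan form J = [[-1, 1], [0, -1]] with A = PJP^{-1}, so e^{tA} = P e^{tJ} P^{-1}.

For a Jordan block J_k(λ), e^{tJ_k(λ)} = e^{λt} · (I + tN + t^2 N^2/2! + ... + t^{k-1} N^{k-1}/(k-1)!) where N is the nilpotent superdiagonal part.

Assembling the blocks and conjugating back gives the entries of e^{tA} as shown above.

e^{tA} = [[e^{-t}, 0], [t*e^{-t}, e^{-t}]]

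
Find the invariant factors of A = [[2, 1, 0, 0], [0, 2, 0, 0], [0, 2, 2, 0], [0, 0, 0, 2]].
The Jordan structure of A has elementary divisors (x - 2)^2, (x - 2), (x - 2). Arranging the block sizes at each eigenvalue in decreasing order and taking row products gives the invariant factors.

Invariant factors (smallest first, each dividing the next): x - 2, x - 2, (x - 2)^2.

Check: the last factor (x - 2)^2 is the minimal polynomial, and the product (x - 2)^4 is the characteristic polynomial.

x - 2, x - 2, (x - 2)^2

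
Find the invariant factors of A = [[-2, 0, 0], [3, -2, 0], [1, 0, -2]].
x + 2, (x + 2)^2

The Jordan structure of A has elementary divisors (x + 2)^2, (x + 2). Arranging the block sizes at each eigenvalue in decreasing order and taking row products gives the invariant factors.

Invariant factors (smallest first, each dividing the next): x + 2, (x + 2)^2.

Check: the last factor (x + 2)^2 is the minimal polynomial, and the product (x + 2)^3 is the characteristic polynomial.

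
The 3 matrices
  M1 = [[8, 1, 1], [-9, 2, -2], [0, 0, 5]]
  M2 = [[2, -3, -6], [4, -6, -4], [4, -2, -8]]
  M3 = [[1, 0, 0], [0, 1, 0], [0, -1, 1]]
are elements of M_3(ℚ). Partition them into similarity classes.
3 classes: {M1}, {M2}, {M3}

Characteristic polynomials: χ_{M1} = (x - 5)^3, χ_{M2} = (x + 4)^3, χ_{M3} = (x - 1)^3.

{M1}: invariant factors (x - 5)^3.

{M2}: invariant factors x + 4, (x + 4)^2.

{M3}: invariant factors x - 1, (x - 1)^2.

Matrices are similar if and only if their invariant-factor lists agree; the partition into similarity classes is {M1}, {M2}, {M3}.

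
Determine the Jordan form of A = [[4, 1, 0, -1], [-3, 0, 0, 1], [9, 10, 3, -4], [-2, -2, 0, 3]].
The characteristic polynomial is det(xI - A) = (x - 3)^3(x - 1), so the eigenvalues are 1 (algebraic multiplicity 1), 3 (algebraic multiplicity 3).

For λ = 1: algebraic multiplicity 1 gives one 1×1 block.

For λ = 3: rank(A - 3I) = 3, rank((A - 3I)^2) = 2, rank((A - 3I)^3) = 1. The eigenspace has dimension 4 - 3 = 1, so there is 1 Jordan block; the rank sequence gives block sizes [3].

Assembling the blocks gives the Jordan form J above.

J = [[1, 0, 0, 0], [0, 3, 1, 0], [0, 0, 3, 1], [0, 0, 0, 3]]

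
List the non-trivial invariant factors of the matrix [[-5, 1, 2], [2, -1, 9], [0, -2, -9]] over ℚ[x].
The Jordan structure of A has elementary divisors (x + 5)^3. Arranging the block sizes at each eigenvalue in decreasing order and taking row products gives the invariant factors.

Invariant factors (smallest first, each dividing the next): (x + 5)^3.

Check: the last factor (x + 5)^3 is the minimal polynomial, and the product (x + 5)^3 is the characteristic polynomial.

(x + 5)^3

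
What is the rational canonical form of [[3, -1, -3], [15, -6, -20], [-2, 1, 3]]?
R = [[0, 0, 2], [1, 0, -2], [0, 1, 0]]

The invariant factors of A (the non-unit diagonal entries of the Smith normal form of xI - A over ℚ[x]) are x^3 + 2x - 2, each dividing the next. The characteristic polynomial is their product, x^3 + 2x - 2.

The rational canonical form is the block-diagonal matrix of companion matrices C(f_i):
R = [[0, 0, 2], [1, 0, -2], [0, 1, 0]].

Note the characteristic polynomial does not split into linear factors over ℚ, so A has no Jordan form over ℚ; the rational canonical form exists over any field.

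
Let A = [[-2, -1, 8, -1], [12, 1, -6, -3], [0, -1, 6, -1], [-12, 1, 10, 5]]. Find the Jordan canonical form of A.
The characteristic polynomial is det(xI - A) = (x - 4)^3(x + 2), so the eigenvalues are -2 (algebraic multiplicity 1), 4 (algebraic multiplicity 3).

For λ = -2: algebraic multiplicity 1 gives one 1×1 block.

For λ = 4: rank(A - 4I) = 2, rank((A - 4I)^2) = 1. The eigenspace has dimension 4 - 2 = 2, so there are 2 Jordan blocks; the rank sequence gives block sizes [2, 1].

Assembling the blocks gives the Jordan form J above.

J = [[-2, 0, 0, 0], [0, 4, 1, 0], [0, 0, 4, 0], [0, 0, 0, 4]]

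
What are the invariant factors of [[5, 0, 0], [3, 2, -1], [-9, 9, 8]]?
x - 5, (x - 5)^2

The Jordan structure of A has elementary divisors (x - 5)^2, (x - 5). Arranging the block sizes at each eigenvalue in decreasing order and taking row products gives the invariant factors.

Invariant factors (smallest first, each dividing the next): x - 5, (x - 5)^2.

Check: the last factor (x - 5)^2 is the minimal polynomial, and the product (x - 5)^3 is the characteristic polynomial.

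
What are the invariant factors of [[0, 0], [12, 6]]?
x(x - 6)

The Jordan structure of A has elementary divisors x, (x - 6). Arranging the block sizes at each eigenvalue in decreasing order and taking row products gives the invariant factors.

Invariant factors (smallest first, each dividing the next): x(x - 6).

Check: the last factor x(x - 6) is the minimal polynomial, and the product x(x - 6) is the characteristic polynomial.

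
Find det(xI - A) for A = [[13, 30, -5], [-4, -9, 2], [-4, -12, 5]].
χ_A(x) = (x - 3)^3

xI - A = [[x - 13, -30, 5], [4, x + 9, -2], [4, 12, x - 5]].

Expanding det(xI - A) along the first row:
det(xI - A) = + (x - 13)·det([[x + 9, -2], [12, x - 5]]) - (-30)·det([[4, -2], [4, x - 5]]) + (5)·det([[4, x + 9], [4, 12]]).

Evaluating gives χ_A(x) = x^3 - 9x^2 + 27x - 27 = (x - 3)^3.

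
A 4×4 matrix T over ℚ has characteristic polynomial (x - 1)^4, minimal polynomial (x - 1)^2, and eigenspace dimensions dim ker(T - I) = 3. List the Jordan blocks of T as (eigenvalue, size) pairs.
Jordan blocks: (1, 2), (1, 1), (1, 1)

λ = 1: algebraic multiplicity 4 (exponent in χ_T), largest block size 2 (exponent in m_T), 3 blocks (geometric multiplicity). These force block sizes [2, 1, 1].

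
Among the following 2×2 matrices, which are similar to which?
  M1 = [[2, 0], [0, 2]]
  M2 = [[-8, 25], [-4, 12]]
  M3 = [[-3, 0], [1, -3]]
Characteristic polynomials: χ_{M1} = (x - 2)^2, χ_{M2} = (x - 2)^2, χ_{M3} = (x + 3)^2.

{M1}: invariant factors x - 2, x - 2.

{M2}: invariant factors (x - 2)^2.

{M3}: invariant factors (x + 3)^2.

Matrices are similar if and only if their invariant-factor lists agree; the partition into similarity classes is {M1}, {M2}, {M3}.

3 classes: {M1}, {M2}, {M3}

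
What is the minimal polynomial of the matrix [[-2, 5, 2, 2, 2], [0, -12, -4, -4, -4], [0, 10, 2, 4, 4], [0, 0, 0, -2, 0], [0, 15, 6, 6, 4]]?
m_A(x) = (x + 2)^2

The characteristic polynomial factors as (x + 2)^5. The minimal polynomial is ∏(x - λ)^{k_λ} where k_λ is the size of the largest Jordan block at λ.

For λ = -2: rank(A + 2I) = 1, and the largest Jordan block has size 2 (the smallest k with rank((A + 2I)^k) = rank((A + 2I)^(k+1))).

So m_A(x) = (x + 2)^2.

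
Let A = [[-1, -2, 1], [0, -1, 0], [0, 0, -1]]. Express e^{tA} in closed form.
A has Jordan form J = [[-1, 1, 0], [0, -1, 0], [0, 0, -1]] with A = PJP^{-1}, so e^{tA} = P e^{tJ} P^{-1}.

For a Jordan block J_k(λ), e^{tJ_k(λ)} = e^{λt} · (I + tN + t^2 N^2/2! + ... + t^{k-1} N^{k-1}/(k-1)!) where N is the nilpotent superdiagonal part.

Assembling the blocks and conjugating back gives the entries of e^{tA} as shown above.

e^{tA} = [[e^{-t}, -2*t*e^{-t}, t*e^{-t}], [0, e^{-t}, 0], [0, 0, e^{-t}]]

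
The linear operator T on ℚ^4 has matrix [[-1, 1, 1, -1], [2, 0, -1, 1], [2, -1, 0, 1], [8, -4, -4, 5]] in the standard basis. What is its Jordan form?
The characteristic polynomial is det(xI - A) = (x - 1)^4, so the eigenvalues are 1 (algebraic multiplicity 4).

For λ = 1: rank(A - I) = 1, rank((A - I)^2) = 0. The eigenspace has dimension 4 - 1 = 3, so there are 3 Jordan blocks; the rank sequence gives block sizes [2, 1, 1].

Assembling the blocks gives the Jordan form J above.

J = [[1, 1, 0, 0], [0, 1, 0, 0], [0, 0, 1, 0], [0, 0, 0, 1]]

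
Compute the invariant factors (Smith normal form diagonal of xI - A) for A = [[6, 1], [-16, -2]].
The Jordan structure of A has elementary divisors (x - 2)^2. Arranging the block sizes at each eigenvalue in decreasing order and taking row products gives the invariant factors.

Invariant factors (smallest first, each dividing the next): (x - 2)^2.

Check: the last factor (x - 2)^2 is the minimal polynomial, and the product (x - 2)^2 is the characteristic polynomial.

(x - 2)^2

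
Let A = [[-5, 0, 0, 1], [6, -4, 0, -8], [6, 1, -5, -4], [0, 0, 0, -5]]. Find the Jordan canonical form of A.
J = [[-5, 1, 0, 0], [0, -5, 0, 0], [0, 0, -5, 0], [0, 0, 0, -4]]

The characteristic polynomial is det(xI - A) = (x + 4)(x + 5)^3, so the eigenvalues are -5 (algebraic multiplicity 3), -4 (algebraic multiplicity 1).

For λ = -5: rank(A + 5I) = 2, rank((A + 5I)^2) = 1. The eigenspace has dimension 4 - 2 = 2, so there are 2 Jordan blocks; the rank sequence gives block sizes [2, 1].

For λ = -4: algebraic multiplicity 1 gives one 1×1 block.

Assembling the blocks gives the Jordan form J above.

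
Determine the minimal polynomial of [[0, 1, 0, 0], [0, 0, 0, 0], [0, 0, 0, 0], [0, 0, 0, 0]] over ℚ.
m_A(x) = x^2

The characteristic polynomial factors as x^4. The minimal polynomial is ∏(x - λ)^{k_λ} where k_λ is the size of the largest Jordan block at λ.

For λ = 0: rank(A) = 1, and the largest Jordan block has size 2 (the smallest k with rank(A^k) = rank(A^(k+1))).

So m_A(x) = x^2.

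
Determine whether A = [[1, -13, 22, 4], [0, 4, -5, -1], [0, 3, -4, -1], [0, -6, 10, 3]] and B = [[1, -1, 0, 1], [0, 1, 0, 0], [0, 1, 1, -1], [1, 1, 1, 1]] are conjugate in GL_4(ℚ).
Yes.

Two matrices over a field are similar if and only if they have the same invariant factors.

Both A and B have characteristic polynomial (x - 1)^4 and minimal polynomial (x - 1)^3. Computing further, both have invariant factors x - 1, (x - 1)^3. Hence A and B are similar.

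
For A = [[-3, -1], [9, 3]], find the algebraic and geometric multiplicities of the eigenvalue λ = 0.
algebraic multiplicity 2, geometric multiplicity 1

The characteristic polynomial is x^2, so the factor x appears with exponent 2: the algebraic multiplicity is 2.

rank(A) = 1, so the eigenspace has dimension 2 - 1 = 1: the geometric multiplicity is 1.

Since 1 < 2, A is not diagonalizable.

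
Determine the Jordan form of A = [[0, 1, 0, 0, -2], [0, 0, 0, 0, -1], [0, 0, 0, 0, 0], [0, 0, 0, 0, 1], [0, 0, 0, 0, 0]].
The characteristic polynomial is det(xI - A) = x^5, so the eigenvalues are 0 (algebraic multiplicity 5).

For λ = 0: rank(A) = 2, rank(A^2) = 1, rank(A^3) = 0. The eigenspace has dimension 5 - 2 = 3, so there are 3 Jordan blocks; the rank sequence gives block sizes [3, 1, 1].

Assembling the blocks gives the Jordan form J above.

J = [[0, 1, 0, 0, 0], [0, 0, 1, 0, 0], [0, 0, 0, 0, 0], [0, 0, 0, 0, 0], [0, 0, 0, 0, 0]]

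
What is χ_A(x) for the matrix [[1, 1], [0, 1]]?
χ_A(x) = (x - 1)^2

xI - A = [[x - 1, -1], [0, x - 1]].

Expanding det(xI - A) along the first row:
det(xI - A) = + (x - 1)·det([[x - 1]]) - (-1)·det([[0]]).

Evaluating gives χ_A(x) = x^2 - 2x + 1 = (x - 1)^2.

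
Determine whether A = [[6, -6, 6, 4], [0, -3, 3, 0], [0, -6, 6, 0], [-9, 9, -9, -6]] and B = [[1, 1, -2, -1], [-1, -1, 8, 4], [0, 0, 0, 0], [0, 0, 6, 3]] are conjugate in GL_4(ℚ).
Yes.

Two matrices over a field are similar if and only if they have the same invariant factors.

Both A and B have characteristic polynomial x^3(x - 3) and minimal polynomial x^2(x - 3). Computing further, both have invariant factors x, x^2(x - 3). Hence A and B are similar.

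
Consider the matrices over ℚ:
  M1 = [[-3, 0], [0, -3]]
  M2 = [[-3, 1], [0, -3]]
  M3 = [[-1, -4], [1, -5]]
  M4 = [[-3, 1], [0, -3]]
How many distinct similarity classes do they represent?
2 classes: {M1}, {M2, M3, M4}

Characteristic polynomials: χ_{M1} = (x + 3)^2, χ_{M2} = (x + 3)^2, χ_{M3} = (x + 3)^2, χ_{M4} = (x + 3)^2.

{M1}: invariant factors x + 3, x + 3.

{M2, M3, M4}: invariant factors (x + 3)^2.

Matrices are similar if and only if their invariant-factor lists agree; the partition into similarity classes is {M1}, {M2, M3, M4}.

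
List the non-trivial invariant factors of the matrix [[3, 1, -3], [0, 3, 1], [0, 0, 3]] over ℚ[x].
(x - 3)^3

The Jordan structure of A has elementary divisors (x - 3)^3. Arranging the block sizes at each eigenvalue in decreasing order and taking row products gives the invariant factors.

Invariant factors (smallest first, each dividing the next): (x - 3)^3.

Check: the last factor (x - 3)^3 is the minimal polynomial, and the product (x - 3)^3 is the characteristic polynomial.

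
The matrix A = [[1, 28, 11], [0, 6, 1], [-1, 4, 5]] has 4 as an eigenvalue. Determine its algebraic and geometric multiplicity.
The characteristic polynomial is (x - 4)^3, so the factor x - 4 appears with exponent 3: the algebraic multiplicity is 3.

rank(A - 4I) = 2, so the eigenspace has dimension 3 - 2 = 1: the geometric multiplicity is 1.

Since 1 < 3, A is not diagonalizable.

algebraic multiplicity 3, geometric multiplicity 1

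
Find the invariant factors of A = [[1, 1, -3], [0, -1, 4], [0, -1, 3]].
The Jordan structure of A has elementary divisors (x - 1)^3. Arranging the block sizes at each eigenvalue in decreasing order and taking row products gives the invariant factors.

Invariant factors (smallest first, each dividing the next): (x - 1)^3.

Check: the last factor (x - 1)^3 is the minimal polynomial, and the product (x - 1)^3 is the characteristic polynomial.

(x - 1)^3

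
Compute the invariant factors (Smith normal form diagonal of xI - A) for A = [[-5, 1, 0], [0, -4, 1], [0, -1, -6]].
(x + 5)^3

The Jordan structure of A has elementary divisors (x + 5)^3. Arranging the block sizes at each eigenvalue in decreasing order and taking row products gives the invariant factors.

Invariant factors (smallest first, each dividing the next): (x + 5)^3.

Check: the last factor (x + 5)^3 is the minimal polynomial, and the product (x + 5)^3 is the characteristic polynomial.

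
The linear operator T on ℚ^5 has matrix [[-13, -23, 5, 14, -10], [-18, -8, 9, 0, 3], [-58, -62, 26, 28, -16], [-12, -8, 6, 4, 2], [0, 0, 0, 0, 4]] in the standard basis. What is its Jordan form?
J = [[-3, 0, 0, 0, 0], [0, 4, 1, 0, 0], [0, 0, 4, 0, 0], [0, 0, 0, 4, 0], [0, 0, 0, 0, 4]]

The characteristic polynomial is det(xI - A) = (x - 4)^4(x + 3), so the eigenvalues are -3 (algebraic multiplicity 1), 4 (algebraic multiplicity 4).

For λ = -3: algebraic multiplicity 1 gives one 1×1 block.

For λ = 4: rank(A - 4I) = 2, rank((A - 4I)^2) = 1. The eigenspace has dimension 5 - 2 = 3, so there are 3 Jordan blocks; the rank sequence gives block sizes [2, 1, 1].

Assembling the blocks gives the Jordan form J above.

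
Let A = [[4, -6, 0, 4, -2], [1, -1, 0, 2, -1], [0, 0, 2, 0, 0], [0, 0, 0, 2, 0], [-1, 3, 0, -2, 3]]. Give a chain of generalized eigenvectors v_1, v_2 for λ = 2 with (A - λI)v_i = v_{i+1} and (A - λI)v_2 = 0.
v_1 = [[4, 2, 0, 0, -1]]^T, v_2 = [[-2, -1, 0, 0, 1]]^T

We seek v_1 ∈ ker((A - 2I)^2) \ ker(A - 2I), then set v_{i+1} = (A - 2I) v_i.

One such chain is v_1 = [[4, 2, 0, 0, -1]]^T, v_2 = [[-2, -1, 0, 0, 1]]^T. Check: (A - 2I) v_2 = [[0, 0, 0, 0, 0]]^T = 0.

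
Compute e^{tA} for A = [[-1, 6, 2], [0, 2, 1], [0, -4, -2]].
A has Jordan form J = [[-1, 0, 0], [0, 0, 1], [0, 0, 0]] with A = PJP^{-1}, so e^{tA} = P e^{tJ} P^{-1}.

For a Jordan block J_k(λ), e^{tJ_k(λ)} = e^{λt} · (I + tN + t^2 N^2/2! + ... + t^{k-1} N^{k-1}/(k-1)!) where N is the nilpotent superdiagonal part.

Assembling the blocks and conjugating back gives the entries of e^{tA} as shown above.

e^{tA} = [[e^{-t}, 4*t + 2 - 2*e^{-t}, 2*t], [0, 2*t + 1, t], [0, -4*t, 1 - 2*t]]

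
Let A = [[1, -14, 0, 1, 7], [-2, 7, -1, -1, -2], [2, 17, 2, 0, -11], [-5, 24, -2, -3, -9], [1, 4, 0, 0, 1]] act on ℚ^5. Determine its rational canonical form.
R = [[0, 1, 0, 0, 0], [1, 3, 0, 0, 0], [0, 0, 0, 0, -2], [0, 0, 1, 0, -5], [0, 0, 0, 1, 5]]

The invariant factors of A (the non-unit diagonal entries of the Smith normal form of xI - A over ℚ[x]) are x^2 - 3x - 1, (x - 2)(x^2 - 3x - 1), each dividing the next. The characteristic polynomial is their product, (x - 2)(x^2 - 3x - 1)^2.

The rational canonical form is the block-diagonal matrix of companion matrices C(f_i):
R = [[0, 1, 0, 0, 0], [1, 3, 0, 0, 0], [0, 0, 0, 0, -2], [0, 0, 1, 0, -5], [0, 0, 0, 1, 5]].

Note the characteristic polynomial does not split into linear factors over ℚ, so A has no Jordan form over ℚ; the rational canonical form exists over any field.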